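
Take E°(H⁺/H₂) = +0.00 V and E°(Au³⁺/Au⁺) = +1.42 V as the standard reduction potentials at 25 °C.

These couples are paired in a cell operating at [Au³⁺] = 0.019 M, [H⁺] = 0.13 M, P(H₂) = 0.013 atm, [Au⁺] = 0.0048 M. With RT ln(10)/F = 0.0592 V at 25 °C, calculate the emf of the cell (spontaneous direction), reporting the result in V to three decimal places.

Au³⁺/Au⁺ is the cathode (higher E°), H⁺/H₂ the anode: E°cell = +1.42 − (+0.00) = +1.42 V, n = 2.
Overall: Au³⁺(aq) + H₂(g) → Au⁺(aq) + 2 H⁺(aq)
Q = [Au⁺]·[H⁺]^2 / ([Au³⁺]·P(H₂)); log Q = -0.484.
E = E° − (0.0592/n) log Q = +1.42 − (0.0592/2)(-0.484) = +1.434 V.

+1.434 V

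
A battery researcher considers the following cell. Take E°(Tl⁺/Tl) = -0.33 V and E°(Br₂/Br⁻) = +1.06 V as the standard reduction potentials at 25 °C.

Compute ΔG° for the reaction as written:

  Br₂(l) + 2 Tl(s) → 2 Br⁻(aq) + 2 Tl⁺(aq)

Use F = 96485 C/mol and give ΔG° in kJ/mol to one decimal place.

-268.2 kJ/mol

As written, Br₂/Br⁻ is reduced (cathode) and Tl⁺/Tl is oxidised (anode), so E°cell = (+1.06) − (-0.33) = +1.39 V.
Balancing electrons gives n = 2.
ΔG° = −nFE° = −(2)(96485)(+1.39) = -268,228 J = -268.2 kJ/mol.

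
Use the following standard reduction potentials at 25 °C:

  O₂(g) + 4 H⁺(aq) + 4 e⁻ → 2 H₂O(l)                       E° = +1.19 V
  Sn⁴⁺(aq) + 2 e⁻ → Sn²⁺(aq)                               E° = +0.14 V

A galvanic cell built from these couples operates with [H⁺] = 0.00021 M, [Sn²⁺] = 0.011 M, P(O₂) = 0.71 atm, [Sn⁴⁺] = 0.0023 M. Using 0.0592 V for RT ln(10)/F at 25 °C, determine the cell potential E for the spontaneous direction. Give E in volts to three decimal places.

+0.850 V

O₂/H₂O is the cathode (higher E°), Sn⁴⁺/Sn²⁺ the anode: E°cell = +1.19 − (+0.14) = +1.05 V, n = 4.
Overall: O₂(g) + 4 H⁺(aq) + 2 Sn²⁺(aq) → 2 H₂O(l) + 2 Sn⁴⁺(aq)
Q = [Sn⁴⁺]^2 / (P(O₂)·[H⁺]^4·[Sn²⁺]^2); log Q = 13.501.
E = E° − (0.0592/n) log Q = +1.05 − (0.0592/4)(13.501) = +0.850 V.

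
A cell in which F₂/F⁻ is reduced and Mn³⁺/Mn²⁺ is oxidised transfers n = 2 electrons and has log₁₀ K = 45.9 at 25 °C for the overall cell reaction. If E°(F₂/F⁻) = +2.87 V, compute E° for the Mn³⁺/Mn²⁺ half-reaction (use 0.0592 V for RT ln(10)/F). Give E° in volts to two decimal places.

E°cell = (0.0592/n)·log K = (0.0592/2)(45.9) = +1.359 V.
Since F₂/F⁻ is the cathode and Mn³⁺/Mn²⁺ the anode, E°cell = E°(F₂/F⁻) − E°(Mn³⁺/Mn²⁺).
So E°(Mn³⁺/Mn²⁺) = E°(F₂/F⁻) − E°cell = (+2.87) − (+1.359) = +1.51 V.

+1.51 V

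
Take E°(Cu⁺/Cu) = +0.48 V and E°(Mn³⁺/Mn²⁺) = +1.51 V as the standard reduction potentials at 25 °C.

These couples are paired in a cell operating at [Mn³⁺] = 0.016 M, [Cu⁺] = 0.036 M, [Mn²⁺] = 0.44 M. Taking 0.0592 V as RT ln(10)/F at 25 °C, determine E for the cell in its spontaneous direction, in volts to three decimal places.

+1.030 V

Mn³⁺/Mn²⁺ is the cathode (higher E°), Cu⁺/Cu the anode: E°cell = +1.51 − (+0.48) = +1.03 V, n = 1.
Overall: Mn³⁺(aq) + Cu(s) → Mn²⁺(aq) + Cu⁺(aq)
Q = [Mn²⁺]·[Cu⁺] / ([Mn³⁺]); log Q = -0.004.
E = E° − (0.0592/n) log Q = +1.03 − (0.0592/1)(-0.004) = +1.030 V.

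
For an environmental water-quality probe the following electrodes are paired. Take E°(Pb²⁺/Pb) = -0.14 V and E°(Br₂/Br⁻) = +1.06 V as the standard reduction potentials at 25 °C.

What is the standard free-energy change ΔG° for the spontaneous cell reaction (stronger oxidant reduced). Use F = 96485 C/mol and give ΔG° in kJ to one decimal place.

-231.6 kJ

Br₂/Br⁻ (E° = +1.06 V) is the cathode; Pb²⁺/Pb (E° = -0.14 V) is the anode, so E°cell = +1.20 V.
Balancing electrons gives n = 2 (lcm of 2 and 2).
ΔG° = −nFE° = −(2)(96485)(+1.20) = -231,564 J = -231.6 kJ.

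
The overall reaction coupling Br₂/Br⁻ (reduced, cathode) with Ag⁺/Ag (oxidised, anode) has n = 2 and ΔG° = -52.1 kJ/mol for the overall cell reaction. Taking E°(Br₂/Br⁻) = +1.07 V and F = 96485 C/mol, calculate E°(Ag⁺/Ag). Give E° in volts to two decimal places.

E°cell = −ΔG°/(nF) = −(-52.1×10³)/((2)(96485)) = +0.270 V.
Since Br₂/Br⁻ is the cathode and Ag⁺/Ag the anode, E°cell = E°(Br₂/Br⁻) − E°(Ag⁺/Ag).
So E°(Ag⁺/Ag) = E°(Br₂/Br⁻) − E°cell = (+1.07) − (+0.270) = +0.80 V.

+0.80 V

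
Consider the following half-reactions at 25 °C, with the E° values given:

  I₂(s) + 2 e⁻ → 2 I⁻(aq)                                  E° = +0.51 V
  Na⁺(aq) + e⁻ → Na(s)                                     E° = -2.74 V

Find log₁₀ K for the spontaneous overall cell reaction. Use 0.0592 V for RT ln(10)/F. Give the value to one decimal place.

Cathode: I₂/I⁻; anode: Na⁺/Na. E°cell = +3.25 V, n = 2.
log K = nE°cell / 0.0592 = (2)(+3.25) / 0.0592 = 109.8.

109.8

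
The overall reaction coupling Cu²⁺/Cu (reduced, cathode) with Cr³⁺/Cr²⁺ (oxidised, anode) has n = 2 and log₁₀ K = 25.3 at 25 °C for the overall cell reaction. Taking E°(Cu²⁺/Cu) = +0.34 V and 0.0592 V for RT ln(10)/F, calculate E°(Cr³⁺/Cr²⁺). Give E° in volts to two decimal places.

E°cell = (0.0592/n)·log K = (0.0592/2)(25.3) = +0.749 V.
Since Cu²⁺/Cu is the cathode and Cr³⁺/Cr²⁺ the anode, E°cell = E°(Cu²⁺/Cu) − E°(Cr³⁺/Cr²⁺).
So E°(Cr³⁺/Cr²⁺) = E°(Cu²⁺/Cu) − E°cell = (+0.34) − (+0.749) = -0.41 V.

-0.41 V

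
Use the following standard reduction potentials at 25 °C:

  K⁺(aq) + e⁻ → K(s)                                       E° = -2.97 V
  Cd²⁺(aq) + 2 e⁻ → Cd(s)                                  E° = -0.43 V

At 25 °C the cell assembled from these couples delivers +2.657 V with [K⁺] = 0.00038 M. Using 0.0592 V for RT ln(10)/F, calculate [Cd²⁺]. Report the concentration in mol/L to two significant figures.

Cd²⁺/Cd is the cathode, K⁺/K the anode: E°cell = +2.54 V, n = 2.
Overall reaction: Cd²⁺(aq) + 2 K(s) → Cd(s) + 2 K⁺(aq); Q = [K⁺]^2/[Cd²⁺]^1.
From E = E° − (0.0592/n) log Q: log Q = (E° − E)·n/0.0592 = (+2.54 − (+2.657))·2/0.0592 = -3.9527.
So 1·log[Cd²⁺] = 2·log(0.00038) − log Q = -6.8404 − (-3.9527) = -2.8877; [Cd²⁺] = 10^(-2.8877) ≈ 0.0013 M.

0.0013 M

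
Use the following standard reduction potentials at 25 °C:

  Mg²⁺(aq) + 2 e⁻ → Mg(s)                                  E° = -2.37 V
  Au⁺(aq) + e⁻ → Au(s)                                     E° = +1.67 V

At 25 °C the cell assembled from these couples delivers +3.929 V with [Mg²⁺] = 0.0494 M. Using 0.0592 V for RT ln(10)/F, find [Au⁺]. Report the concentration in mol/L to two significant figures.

Au⁺/Au is the cathode, Mg²⁺/Mg the anode: E°cell = +4.04 V, n = 2.
Overall reaction: 2 Au⁺(aq) + Mg(s) → 2 Au(s) + Mg²⁺(aq); Q = [Mg²⁺]^1/[Au⁺]^2.
From E = E° − (0.0592/n) log Q: log Q = (E° − E)·n/0.0592 = (+4.04 − (+3.929))·2/0.0592 = 3.7500.
So 2·log[Au⁺] = 1·log(0.0494) − log Q = -1.3063 − (3.7500) = -5.0563; log[Au⁺] = -5.0563 / 2 = -2.5282; [Au⁺] = 10^(-2.5282) ≈ 0.0030 M.

0.0030 M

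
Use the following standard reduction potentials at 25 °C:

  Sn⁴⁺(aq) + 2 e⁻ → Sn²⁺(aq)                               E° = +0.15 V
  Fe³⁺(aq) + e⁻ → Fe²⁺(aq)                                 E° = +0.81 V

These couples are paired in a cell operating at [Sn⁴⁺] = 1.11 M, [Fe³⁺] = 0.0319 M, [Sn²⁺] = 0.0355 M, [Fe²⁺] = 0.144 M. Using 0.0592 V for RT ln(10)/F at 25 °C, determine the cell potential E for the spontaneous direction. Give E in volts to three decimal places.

+0.577 V

Fe³⁺/Fe²⁺ is the cathode (higher E°), Sn⁴⁺/Sn²⁺ the anode: E°cell = +0.81 − (+0.15) = +0.66 V, n = 2.
Overall: 2 Fe³⁺(aq) + Sn²⁺(aq) → 2 Fe²⁺(aq) + Sn⁴⁺(aq)
Q = [Fe²⁺]^2·[Sn⁴⁺] / ([Fe³⁺]^2·[Sn²⁺]); log Q = 2.804.
E = E° − (0.0592/n) log Q = +0.66 − (0.0592/2)(2.804) = +0.577 V.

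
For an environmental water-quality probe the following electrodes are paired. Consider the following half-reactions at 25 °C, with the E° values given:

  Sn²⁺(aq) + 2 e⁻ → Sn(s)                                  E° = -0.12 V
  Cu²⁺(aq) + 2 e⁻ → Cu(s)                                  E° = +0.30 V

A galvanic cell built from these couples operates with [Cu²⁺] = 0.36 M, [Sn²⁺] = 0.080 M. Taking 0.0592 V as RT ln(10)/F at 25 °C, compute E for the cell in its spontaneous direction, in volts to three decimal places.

Cu²⁺/Cu is the cathode (higher E°), Sn²⁺/Sn the anode: E°cell = +0.30 − (-0.12) = +0.42 V, n = 2.
Overall: Cu²⁺(aq) + Sn(s) → Cu(s) + Sn²⁺(aq)
Q = [Sn²⁺] / ([Cu²⁺]); log Q = -0.653.
E = E° − (0.0592/n) log Q = +0.42 − (0.0592/2)(-0.653) = +0.439 V.

+0.439 V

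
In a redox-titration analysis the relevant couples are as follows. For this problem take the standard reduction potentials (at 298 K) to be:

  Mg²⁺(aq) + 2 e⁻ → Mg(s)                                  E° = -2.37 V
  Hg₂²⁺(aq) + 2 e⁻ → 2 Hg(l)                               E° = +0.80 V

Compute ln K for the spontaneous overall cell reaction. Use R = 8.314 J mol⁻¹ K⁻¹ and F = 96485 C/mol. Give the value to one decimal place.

246.9

Cathode: Hg₂²⁺/Hg; anode: Mg²⁺/Mg. E°cell = (+0.80) − (-2.37) = +3.17 V, with n = 2.
ΔG° = −nFE° = −RT ln K, so ln K = nFE°/(RT) = (2)(96485)(+3.17) / ((8.314)(298)) = 246.901.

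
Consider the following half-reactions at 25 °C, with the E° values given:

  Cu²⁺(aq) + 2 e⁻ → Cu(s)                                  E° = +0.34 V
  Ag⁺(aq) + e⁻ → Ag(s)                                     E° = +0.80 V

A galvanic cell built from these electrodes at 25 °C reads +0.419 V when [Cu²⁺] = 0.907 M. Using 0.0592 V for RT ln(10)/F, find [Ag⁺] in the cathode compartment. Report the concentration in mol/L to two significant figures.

Ag⁺/Ag is the cathode, Cu²⁺/Cu the anode: E°cell = +0.46 V, n = 2.
Overall reaction: 2 Ag⁺(aq) + Cu(s) → 2 Ag(s) + Cu²⁺(aq); Q = [Cu²⁺]^1/[Ag⁺]^2.
From E = E° − (0.0592/n) log Q: log Q = (E° − E)·n/0.0592 = (+0.46 − (+0.419))·2/0.0592 = 1.3851.
So 2·log[Ag⁺] = 1·log(0.907) − log Q = -0.0424 − (1.3851) = -1.4275; log[Ag⁺] = -1.4275 / 2 = -0.7137; [Ag⁺] = 10^(-0.7137) ≈ 0.19 M.

0.19 M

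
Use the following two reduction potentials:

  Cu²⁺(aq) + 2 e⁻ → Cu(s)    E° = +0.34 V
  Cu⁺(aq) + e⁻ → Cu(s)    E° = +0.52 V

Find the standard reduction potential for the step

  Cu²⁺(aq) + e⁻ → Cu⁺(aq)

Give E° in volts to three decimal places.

Sequential free energies add, so n₃E°₃ = n₁E°₁ + n₂E°₂.
With n₃ = 2, and the known step contributing 1×(+0.52) V, the unknown satisfies 1·E° = 2×(+0.34) − 1×(+0.52) = +0.160.
E° = +0.160 / 1 = +0.160 V.

+0.160 V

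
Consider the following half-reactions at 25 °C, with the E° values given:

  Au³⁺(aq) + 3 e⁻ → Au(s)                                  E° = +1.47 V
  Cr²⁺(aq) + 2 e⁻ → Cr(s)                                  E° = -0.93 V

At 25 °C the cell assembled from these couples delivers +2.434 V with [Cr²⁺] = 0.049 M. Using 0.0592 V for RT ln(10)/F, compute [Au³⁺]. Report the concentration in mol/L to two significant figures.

0.57 M

Au³⁺/Au is the cathode, Cr²⁺/Cr the anode: E°cell = +2.40 V, n = 6.
Overall reaction: 2 Au³⁺(aq) + 3 Cr(s) → 2 Au(s) + 3 Cr²⁺(aq); Q = [Cr²⁺]^3/[Au³⁺]^2.
From E = E° − (0.0592/n) log Q: log Q = (E° − E)·n/0.0592 = (+2.40 − (+2.434))·6/0.0592 = -3.4459.
So 2·log[Au³⁺] = 3·log(0.049) − log Q = -3.9294 − (-3.4459) = -0.4835; log[Au³⁺] = -0.4835 / 2 = -0.2417; [Au³⁺] = 10^(-0.2417) ≈ 0.57 M.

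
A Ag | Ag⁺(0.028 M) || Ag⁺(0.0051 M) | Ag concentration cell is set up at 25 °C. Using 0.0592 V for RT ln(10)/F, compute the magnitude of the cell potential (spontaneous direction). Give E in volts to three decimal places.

+0.044 V

For a concentration cell E°cell = 0. The 0.028 M side is the cathode (reduction is favoured where [Ag⁺] is higher).
With n = 1, E = −(0.0592/1) log([Ag⁺]ₐₙ/[Ag⁺]꜀ₐₜ) = −(0.0592/1) log(0.0051/0.028) = −(0.0592/1)(-0.740) = +0.044 V.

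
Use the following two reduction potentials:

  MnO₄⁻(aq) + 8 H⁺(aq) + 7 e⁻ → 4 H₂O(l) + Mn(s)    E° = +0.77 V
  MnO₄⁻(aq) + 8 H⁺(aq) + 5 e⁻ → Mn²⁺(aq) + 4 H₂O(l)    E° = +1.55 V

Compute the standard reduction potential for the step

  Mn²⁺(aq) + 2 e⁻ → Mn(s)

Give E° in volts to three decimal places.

-1.180 V

Sequential free energies add, so n₃E°₃ = n₁E°₁ + n₂E°₂.
With n₃ = 7, and the known step contributing 5×(+1.55) V, the unknown satisfies 2·E° = 7×(+0.77) − 5×(+1.55) = -2.360.
E° = -2.360 / 2 = -1.180 V.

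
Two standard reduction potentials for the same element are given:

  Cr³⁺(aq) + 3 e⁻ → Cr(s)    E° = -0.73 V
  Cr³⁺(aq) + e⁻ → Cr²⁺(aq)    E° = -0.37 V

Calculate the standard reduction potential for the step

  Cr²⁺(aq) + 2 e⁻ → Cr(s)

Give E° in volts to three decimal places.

-0.910 V

Sequential free energies add, so n₃E°₃ = n₁E°₁ + n₂E°₂.
With n₃ = 3, and the known step contributing 1×(-0.37) V, the unknown satisfies 2·E° = 3×(-0.73) − 1×(-0.37) = -1.820.
E° = -1.820 / 2 = -0.910 V.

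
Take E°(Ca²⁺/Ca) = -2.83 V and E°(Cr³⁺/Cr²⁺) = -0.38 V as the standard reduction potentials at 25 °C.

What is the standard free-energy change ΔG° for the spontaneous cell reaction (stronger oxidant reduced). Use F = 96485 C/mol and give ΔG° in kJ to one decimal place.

Cr³⁺/Cr²⁺ (E° = -0.38 V) is the cathode; Ca²⁺/Ca (E° = -2.83 V) is the anode, so E°cell = +2.45 V.
Balancing electrons gives n = 2 (lcm of 1 and 2).
ΔG° = −nFE° = −(2)(96485)(+2.45) = -472,777 J = -472.8 kJ.

-472.8 kJ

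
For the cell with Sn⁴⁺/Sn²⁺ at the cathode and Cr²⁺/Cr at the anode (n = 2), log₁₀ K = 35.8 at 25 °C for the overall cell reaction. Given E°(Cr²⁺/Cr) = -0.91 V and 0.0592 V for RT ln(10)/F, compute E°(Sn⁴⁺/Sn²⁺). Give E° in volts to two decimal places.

+0.15 V

E°cell = (0.0592/n)·log K = (0.0592/2)(35.8) = +1.060 V.
Since Sn⁴⁺/Sn²⁺ is the cathode and Cr²⁺/Cr the anode, E°cell = E°(Sn⁴⁺/Sn²⁺) − E°(Cr²⁺/Cr).
So E°(Sn⁴⁺/Sn²⁺) = E°cell + E°(Cr²⁺/Cr) = +1.060 + (-0.91) = +0.15 V.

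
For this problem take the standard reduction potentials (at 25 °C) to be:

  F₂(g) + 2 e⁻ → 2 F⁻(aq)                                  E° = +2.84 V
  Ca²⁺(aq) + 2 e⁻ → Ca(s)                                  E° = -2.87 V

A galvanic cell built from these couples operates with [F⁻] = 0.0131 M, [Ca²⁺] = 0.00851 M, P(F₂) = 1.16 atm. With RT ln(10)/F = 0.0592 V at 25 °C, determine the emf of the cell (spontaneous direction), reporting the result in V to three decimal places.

+5.885 V

F₂/F⁻ is the cathode (higher E°), Ca²⁺/Ca the anode: E°cell = +2.84 − (-2.87) = +5.71 V, n = 2.
Overall: F₂(g) + Ca(s) → 2 F⁻(aq) + Ca²⁺(aq)
Q = [F⁻]^2·[Ca²⁺] / (P(F₂)); log Q = -5.900.
E = E° − (0.0592/n) log Q = +5.71 − (0.0592/2)(-5.900) = +5.885 V.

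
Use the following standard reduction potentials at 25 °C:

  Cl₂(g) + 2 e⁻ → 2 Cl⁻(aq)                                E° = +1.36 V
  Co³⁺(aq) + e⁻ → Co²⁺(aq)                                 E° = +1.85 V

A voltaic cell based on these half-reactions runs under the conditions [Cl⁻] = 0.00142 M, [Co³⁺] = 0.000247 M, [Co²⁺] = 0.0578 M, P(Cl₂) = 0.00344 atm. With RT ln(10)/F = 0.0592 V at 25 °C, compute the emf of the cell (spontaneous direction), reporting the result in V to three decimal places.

+0.254 V

Co³⁺/Co²⁺ is the cathode (higher E°), Cl₂/Cl⁻ the anode: E°cell = +1.85 − (+1.36) = +0.49 V, n = 2.
Overall: 2 Co³⁺(aq) + 2 Cl⁻(aq) → 2 Co²⁺(aq) + Cl₂(g)
Q = [Co²⁺]^2·P(Cl₂) / ([Co³⁺]^2·[Cl⁻]^2); log Q = 7.970.
E = E° − (0.0592/n) log Q = +0.49 − (0.0592/2)(7.970) = +0.254 V.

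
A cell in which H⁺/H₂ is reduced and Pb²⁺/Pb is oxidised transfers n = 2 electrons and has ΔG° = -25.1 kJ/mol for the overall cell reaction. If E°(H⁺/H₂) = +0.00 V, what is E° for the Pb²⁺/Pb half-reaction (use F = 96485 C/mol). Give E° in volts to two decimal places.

-0.13 V

E°cell = −ΔG°/(nF) = −(-25.1×10³)/((2)(96485)) = +0.130 V.
Since H⁺/H₂ is the cathode and Pb²⁺/Pb the anode, E°cell = E°(H⁺/H₂) − E°(Pb²⁺/Pb).
So E°(Pb²⁺/Pb) = E°(H⁺/H₂) − E°cell = (+0.00) − (+0.130) = -0.13 V.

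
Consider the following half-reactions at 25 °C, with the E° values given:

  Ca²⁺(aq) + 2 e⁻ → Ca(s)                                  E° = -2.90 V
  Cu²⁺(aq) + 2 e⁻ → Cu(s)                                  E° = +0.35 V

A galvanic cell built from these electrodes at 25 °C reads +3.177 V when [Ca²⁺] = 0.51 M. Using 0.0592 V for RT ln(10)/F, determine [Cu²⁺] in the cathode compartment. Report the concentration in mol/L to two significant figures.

Cu²⁺/Cu is the cathode, Ca²⁺/Ca the anode: E°cell = +3.25 V, n = 2.
Overall reaction: Cu²⁺(aq) + Ca(s) → Cu(s) + Ca²⁺(aq); Q = [Ca²⁺]^1/[Cu²⁺]^1.
From E = E° − (0.0592/n) log Q: log Q = (E° − E)·n/0.0592 = (+3.25 − (+3.177))·2/0.0592 = 2.4662.
So 1·log[Cu²⁺] = 1·log(0.51) − log Q = -0.2924 − (2.4662) = -2.7586; [Cu²⁺] = 10^(-2.7586) ≈ 0.0017 M.

0.0017 M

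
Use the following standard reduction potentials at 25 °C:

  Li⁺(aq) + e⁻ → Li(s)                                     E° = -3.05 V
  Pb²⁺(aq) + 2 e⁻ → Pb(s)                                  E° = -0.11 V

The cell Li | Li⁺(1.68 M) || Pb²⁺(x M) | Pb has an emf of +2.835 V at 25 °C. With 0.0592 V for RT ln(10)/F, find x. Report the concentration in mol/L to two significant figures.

Pb²⁺/Pb is the cathode, Li⁺/Li the anode: E°cell = +2.94 V, n = 2.
Overall reaction: Pb²⁺(aq) + 2 Li(s) → Pb(s) + 2 Li⁺(aq); Q = [Li⁺]^2/[Pb²⁺]^1.
From E = E° − (0.0592/n) log Q: log Q = (E° − E)·n/0.0592 = (+2.94 − (+2.835))·2/0.0592 = 3.5473.
So 1·log[Pb²⁺] = 2·log(1.68) − log Q = 0.4506 − (3.5473) = -3.0967; [Pb²⁺] = 10^(-3.0967) ≈ 0.00080 M.

0.00080 M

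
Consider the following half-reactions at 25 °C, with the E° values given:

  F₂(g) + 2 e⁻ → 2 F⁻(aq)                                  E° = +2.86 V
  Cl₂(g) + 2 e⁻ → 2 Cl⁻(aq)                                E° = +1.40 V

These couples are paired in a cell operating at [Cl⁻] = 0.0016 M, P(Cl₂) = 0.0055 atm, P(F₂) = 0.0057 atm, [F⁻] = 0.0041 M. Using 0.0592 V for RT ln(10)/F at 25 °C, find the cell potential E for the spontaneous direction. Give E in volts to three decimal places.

+1.436 V

F₂/F⁻ is the cathode (higher E°), Cl₂/Cl⁻ the anode: E°cell = +2.86 − (+1.40) = +1.46 V, n = 2.
Overall: F₂(g) + 2 Cl⁻(aq) → 2 F⁻(aq) + Cl₂(g)
Q = [F⁻]^2·P(Cl₂) / (P(F₂)·[Cl⁻]^2); log Q = 0.802.
E = E° − (0.0592/n) log Q = +1.46 − (0.0592/2)(0.802) = +1.436 V.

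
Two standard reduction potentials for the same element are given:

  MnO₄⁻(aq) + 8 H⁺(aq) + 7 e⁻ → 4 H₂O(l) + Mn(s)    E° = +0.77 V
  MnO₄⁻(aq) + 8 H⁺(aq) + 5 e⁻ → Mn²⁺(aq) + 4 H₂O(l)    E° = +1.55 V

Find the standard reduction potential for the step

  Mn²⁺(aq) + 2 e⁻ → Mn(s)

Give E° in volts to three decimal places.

-1.180 V

Sequential free energies add, so n₃E°₃ = n₁E°₁ + n₂E°₂.
With n₃ = 7, and the known step contributing 5×(+1.55) V, the unknown satisfies 2·E° = 7×(+0.77) − 5×(+1.55) = -2.360.
E° = -2.360 / 2 = -1.180 V.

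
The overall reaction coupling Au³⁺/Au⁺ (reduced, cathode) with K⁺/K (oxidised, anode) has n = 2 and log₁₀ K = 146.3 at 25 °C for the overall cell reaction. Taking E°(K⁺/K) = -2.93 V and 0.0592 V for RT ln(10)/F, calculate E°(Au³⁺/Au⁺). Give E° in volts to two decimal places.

E°cell = (0.0592/n)·log K = (0.0592/2)(146.3) = +4.330 V.
Since Au³⁺/Au⁺ is the cathode and K⁺/K the anode, E°cell = E°(Au³⁺/Au⁺) − E°(K⁺/K).
So E°(Au³⁺/Au⁺) = E°cell + E°(K⁺/K) = +4.330 + (-2.93) = +1.40 V.

+1.40 V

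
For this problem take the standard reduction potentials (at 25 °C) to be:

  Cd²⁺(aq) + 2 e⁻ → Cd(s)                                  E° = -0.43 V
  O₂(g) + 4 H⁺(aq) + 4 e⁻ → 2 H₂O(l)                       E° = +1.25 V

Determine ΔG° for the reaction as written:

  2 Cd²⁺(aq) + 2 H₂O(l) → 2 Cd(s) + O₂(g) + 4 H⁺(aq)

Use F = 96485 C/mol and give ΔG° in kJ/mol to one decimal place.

As written, Cd²⁺/Cd is reduced (cathode) and O₂/H₂O is oxidised (anode), so E°cell = (-0.43) − (+1.25) = -1.68 V.
Balancing electrons gives n = 4.
ΔG° = −nFE° = −(4)(96485)(-1.68) = 648,379 J = +648.4 kJ/mol.

+648.4 kJ/mol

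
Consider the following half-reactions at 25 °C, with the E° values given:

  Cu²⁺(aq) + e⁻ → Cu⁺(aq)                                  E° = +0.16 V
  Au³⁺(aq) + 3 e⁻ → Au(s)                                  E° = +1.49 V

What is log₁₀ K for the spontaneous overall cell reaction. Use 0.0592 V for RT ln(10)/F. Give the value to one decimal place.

Cathode: Au³⁺/Au; anode: Cu²⁺/Cu⁺. E°cell = +1.33 V, n = 3.
log K = nE°cell / 0.0592 = (3)(+1.33) / 0.0592 = 67.4.

67.4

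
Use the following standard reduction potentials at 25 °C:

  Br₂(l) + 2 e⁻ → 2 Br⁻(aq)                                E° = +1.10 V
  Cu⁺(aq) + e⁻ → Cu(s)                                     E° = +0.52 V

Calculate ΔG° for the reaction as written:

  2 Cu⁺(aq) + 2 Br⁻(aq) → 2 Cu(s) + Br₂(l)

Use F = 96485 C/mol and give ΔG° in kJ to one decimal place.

As written, Cu⁺/Cu is reduced (cathode) and Br₂/Br⁻ is oxidised (anode), so E°cell = (+0.52) − (+1.10) = -0.58 V.
Balancing electrons gives n = 2.
ΔG° = −nFE° = −(2)(96485)(-0.58) = 111,923 J = +111.9 kJ.

+111.9 kJ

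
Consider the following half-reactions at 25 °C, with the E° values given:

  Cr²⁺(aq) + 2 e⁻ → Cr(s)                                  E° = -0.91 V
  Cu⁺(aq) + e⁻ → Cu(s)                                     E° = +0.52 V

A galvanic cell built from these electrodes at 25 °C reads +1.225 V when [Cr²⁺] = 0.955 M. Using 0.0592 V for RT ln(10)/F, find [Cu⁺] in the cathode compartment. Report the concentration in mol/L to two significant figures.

Cu⁺/Cu is the cathode, Cr²⁺/Cr the anode: E°cell = +1.43 V, n = 2.
Overall reaction: 2 Cu⁺(aq) + Cr(s) → 2 Cu(s) + Cr²⁺(aq); Q = [Cr²⁺]^1/[Cu⁺]^2.
From E = E° − (0.0592/n) log Q: log Q = (E° − E)·n/0.0592 = (+1.43 − (+1.225))·2/0.0592 = 6.9257.
So 2·log[Cu⁺] = 1·log(0.955) − log Q = -0.0200 − (6.9257) = -6.9457; log[Cu⁺] = -6.9457 / 2 = -3.4729; [Cu⁺] = 10^(-3.4729) ≈ 0.00034 M.

0.00034 M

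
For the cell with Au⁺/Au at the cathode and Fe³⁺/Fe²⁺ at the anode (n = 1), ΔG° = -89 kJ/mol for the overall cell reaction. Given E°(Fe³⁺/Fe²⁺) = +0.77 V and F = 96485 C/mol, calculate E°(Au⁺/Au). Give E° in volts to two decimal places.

+1.69 V

E°cell = −ΔG°/(nF) = −(-89×10³)/((1)(96485)) = +0.922 V.
Since Au⁺/Au is the cathode and Fe³⁺/Fe²⁺ the anode, E°cell = E°(Au⁺/Au) − E°(Fe³⁺/Fe²⁺).
So E°(Au⁺/Au) = E°cell + E°(Fe³⁺/Fe²⁺) = +0.922 + (+0.77) = +1.69 V.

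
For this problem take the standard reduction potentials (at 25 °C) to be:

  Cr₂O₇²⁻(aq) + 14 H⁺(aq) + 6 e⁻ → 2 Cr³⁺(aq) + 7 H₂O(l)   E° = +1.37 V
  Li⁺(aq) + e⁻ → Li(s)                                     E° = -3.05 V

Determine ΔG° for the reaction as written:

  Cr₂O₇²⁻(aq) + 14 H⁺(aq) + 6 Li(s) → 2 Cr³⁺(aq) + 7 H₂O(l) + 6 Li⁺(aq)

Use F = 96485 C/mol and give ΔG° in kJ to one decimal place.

-2558.8 kJ

As written, Cr₂O₇²⁻/Cr³⁺ is reduced (cathode) and Li⁺/Li is oxidised (anode), so E°cell = (+1.37) − (-3.05) = +4.42 V.
Balancing electrons gives n = 6.
ΔG° = −nFE° = −(6)(96485)(+4.42) = -2,558,782 J = -2558.8 kJ.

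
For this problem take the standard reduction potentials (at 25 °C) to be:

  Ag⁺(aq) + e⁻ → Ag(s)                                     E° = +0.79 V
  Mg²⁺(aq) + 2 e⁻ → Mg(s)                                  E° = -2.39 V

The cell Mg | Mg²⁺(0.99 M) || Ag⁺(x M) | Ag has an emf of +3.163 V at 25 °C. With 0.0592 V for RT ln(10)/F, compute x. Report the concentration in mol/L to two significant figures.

Ag⁺/Ag is the cathode, Mg²⁺/Mg the anode: E°cell = +3.18 V, n = 2.
Overall reaction: 2 Ag⁺(aq) + Mg(s) → 2 Ag(s) + Mg²⁺(aq); Q = [Mg²⁺]^1/[Ag⁺]^2.
From E = E° − (0.0592/n) log Q: log Q = (E° − E)·n/0.0592 = (+3.18 − (+3.163))·2/0.0592 = 0.5743.
So 2·log[Ag⁺] = 1·log(0.99) − log Q = -0.0044 − (0.5743) = -0.5787; log[Ag⁺] = -0.5787 / 2 = -0.2893; [Ag⁺] = 10^(-0.2893) ≈ 0.51 M.

0.51 M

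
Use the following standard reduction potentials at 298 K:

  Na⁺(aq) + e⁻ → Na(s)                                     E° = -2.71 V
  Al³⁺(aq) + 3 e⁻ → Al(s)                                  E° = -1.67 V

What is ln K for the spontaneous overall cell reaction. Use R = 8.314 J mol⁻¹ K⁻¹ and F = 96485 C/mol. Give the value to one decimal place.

Cathode: Al³⁺/Al; anode: Na⁺/Na. E°cell = (-1.67) − (-2.71) = +1.04 V, with n = 3.
ΔG° = −nFE° = −RT ln K, so ln K = nFE°/(RT) = (3)(96485)(+1.04) / ((8.314)(298)) = 121.503.

121.5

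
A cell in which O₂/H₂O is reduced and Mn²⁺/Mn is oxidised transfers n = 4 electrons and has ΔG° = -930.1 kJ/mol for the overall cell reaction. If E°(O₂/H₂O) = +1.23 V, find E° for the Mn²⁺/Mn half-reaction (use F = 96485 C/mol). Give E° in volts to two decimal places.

-1.18 V

E°cell = −ΔG°/(nF) = −(-930.1×10³)/((4)(96485)) = +2.410 V.
Since O₂/H₂O is the cathode and Mn²⁺/Mn the anode, E°cell = E°(O₂/H₂O) − E°(Mn²⁺/Mn).
So E°(Mn²⁺/Mn) = E°(O₂/H₂O) − E°cell = (+1.23) − (+2.410) = -1.18 V.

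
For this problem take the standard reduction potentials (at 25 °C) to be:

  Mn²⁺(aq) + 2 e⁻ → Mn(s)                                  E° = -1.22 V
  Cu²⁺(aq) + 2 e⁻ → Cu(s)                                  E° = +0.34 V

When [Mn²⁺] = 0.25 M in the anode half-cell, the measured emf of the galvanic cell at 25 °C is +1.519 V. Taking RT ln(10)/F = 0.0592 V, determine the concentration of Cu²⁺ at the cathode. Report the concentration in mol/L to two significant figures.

Cu²⁺/Cu is the cathode, Mn²⁺/Mn the anode: E°cell = +1.56 V, n = 2.
Overall reaction: Cu²⁺(aq) + Mn(s) → Cu(s) + Mn²⁺(aq); Q = [Mn²⁺]^1/[Cu²⁺]^1.
From E = E° − (0.0592/n) log Q: log Q = (E° − E)·n/0.0592 = (+1.56 − (+1.519))·2/0.0592 = 1.3851.
So 1·log[Cu²⁺] = 1·log(0.25) − log Q = -0.6021 − (1.3851) = -1.9872; [Cu²⁺] = 10^(-1.9872) ≈ 0.010 M.

0.010 M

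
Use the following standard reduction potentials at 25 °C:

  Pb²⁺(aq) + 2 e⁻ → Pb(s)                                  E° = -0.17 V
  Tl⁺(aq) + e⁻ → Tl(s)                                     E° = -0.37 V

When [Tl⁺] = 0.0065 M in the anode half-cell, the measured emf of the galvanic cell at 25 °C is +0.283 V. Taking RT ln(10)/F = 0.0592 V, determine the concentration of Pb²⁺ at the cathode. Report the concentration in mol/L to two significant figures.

Pb²⁺/Pb is the cathode, Tl⁺/Tl the anode: E°cell = +0.20 V, n = 2.
Overall reaction: Pb²⁺(aq) + 2 Tl(s) → Pb(s) + 2 Tl⁺(aq); Q = [Tl⁺]^2/[Pb²⁺]^1.
From E = E° − (0.0592/n) log Q: log Q = (E° − E)·n/0.0592 = (+0.20 − (+0.283))·2/0.0592 = -2.8041.
So 1·log[Pb²⁺] = 2·log(0.0065) − log Q = -4.3742 − (-2.8041) = -1.5701; [Pb²⁺] = 10^(-1.5701) ≈ 0.027 M.

0.027 M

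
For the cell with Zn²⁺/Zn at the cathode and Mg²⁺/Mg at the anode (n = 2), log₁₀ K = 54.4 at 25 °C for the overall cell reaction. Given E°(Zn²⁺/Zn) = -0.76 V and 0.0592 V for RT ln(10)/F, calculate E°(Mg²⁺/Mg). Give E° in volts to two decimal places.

E°cell = (0.0592/n)·log K = (0.0592/2)(54.4) = +1.610 V.
Since Zn²⁺/Zn is the cathode and Mg²⁺/Mg the anode, E°cell = E°(Zn²⁺/Zn) − E°(Mg²⁺/Mg).
So E°(Mg²⁺/Mg) = E°(Zn²⁺/Zn) − E°cell = (-0.76) − (+1.610) = -2.37 V.

-2.37 V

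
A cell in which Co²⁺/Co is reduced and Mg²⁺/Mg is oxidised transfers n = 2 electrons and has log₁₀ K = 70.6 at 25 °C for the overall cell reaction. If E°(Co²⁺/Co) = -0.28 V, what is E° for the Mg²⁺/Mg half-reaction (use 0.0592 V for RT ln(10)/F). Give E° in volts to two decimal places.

E°cell = (0.0592/n)·log K = (0.0592/2)(70.6) = +2.090 V.
Since Co²⁺/Co is the cathode and Mg²⁺/Mg the anode, E°cell = E°(Co²⁺/Co) − E°(Mg²⁺/Mg).
So E°(Mg²⁺/Mg) = E°(Co²⁺/Co) − E°cell = (-0.28) − (+2.090) = -2.37 V.

-2.37 V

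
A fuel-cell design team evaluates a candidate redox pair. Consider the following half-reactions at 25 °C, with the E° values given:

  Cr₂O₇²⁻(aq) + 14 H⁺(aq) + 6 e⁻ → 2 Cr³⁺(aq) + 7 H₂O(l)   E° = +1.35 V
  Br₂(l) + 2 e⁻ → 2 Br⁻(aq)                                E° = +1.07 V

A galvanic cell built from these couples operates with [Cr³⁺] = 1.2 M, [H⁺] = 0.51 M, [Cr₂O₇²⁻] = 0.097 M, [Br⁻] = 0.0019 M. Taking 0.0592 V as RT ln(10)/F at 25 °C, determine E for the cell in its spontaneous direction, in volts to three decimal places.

+0.067 V

Cr₂O₇²⁻/Cr³⁺ is the cathode (higher E°), Br₂/Br⁻ the anode: E°cell = +1.35 − (+1.07) = +0.28 V, n = 6.
Overall: Cr₂O₇²⁻(aq) + 14 H⁺(aq) + 6 Br⁻(aq) → 2 Cr³⁺(aq) + 7 H₂O(l) + 3 Br₂(l)
Q = [Cr³⁺]^2 / ([Cr₂O₇²⁻]·[H⁺]^14·[Br⁻]^6); log Q = 21.593.
E = E° − (0.0592/n) log Q = +0.28 − (0.0592/6)(21.593) = +0.067 V.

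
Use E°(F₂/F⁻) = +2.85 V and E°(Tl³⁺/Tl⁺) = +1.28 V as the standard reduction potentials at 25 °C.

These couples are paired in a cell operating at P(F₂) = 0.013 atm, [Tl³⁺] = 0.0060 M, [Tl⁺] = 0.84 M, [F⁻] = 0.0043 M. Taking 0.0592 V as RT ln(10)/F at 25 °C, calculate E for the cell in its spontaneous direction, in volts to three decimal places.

+1.718 V

F₂/F⁻ is the cathode (higher E°), Tl³⁺/Tl⁺ the anode: E°cell = +2.85 − (+1.28) = +1.57 V, n = 2.
Overall: F₂(g) + Tl⁺(aq) → 2 F⁻(aq) + Tl³⁺(aq)
Q = [F⁻]^2·[Tl³⁺] / (P(F₂)·[Tl⁺]); log Q = -4.993.
E = E° − (0.0592/n) log Q = +1.57 − (0.0592/2)(-4.993) = +1.718 V.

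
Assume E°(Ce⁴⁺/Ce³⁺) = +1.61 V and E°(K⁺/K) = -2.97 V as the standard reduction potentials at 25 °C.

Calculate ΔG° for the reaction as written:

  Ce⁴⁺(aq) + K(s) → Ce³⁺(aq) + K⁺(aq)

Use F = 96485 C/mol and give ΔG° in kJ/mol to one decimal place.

As written, Ce⁴⁺/Ce³⁺ is reduced (cathode) and K⁺/K is oxidised (anode), so E°cell = (+1.61) − (-2.97) = +4.58 V.
Balancing electrons gives n = 1.
ΔG° = −nFE° = −(1)(96485)(+4.58) = -441,901 J = -441.9 kJ/mol.

-441.9 kJ/mol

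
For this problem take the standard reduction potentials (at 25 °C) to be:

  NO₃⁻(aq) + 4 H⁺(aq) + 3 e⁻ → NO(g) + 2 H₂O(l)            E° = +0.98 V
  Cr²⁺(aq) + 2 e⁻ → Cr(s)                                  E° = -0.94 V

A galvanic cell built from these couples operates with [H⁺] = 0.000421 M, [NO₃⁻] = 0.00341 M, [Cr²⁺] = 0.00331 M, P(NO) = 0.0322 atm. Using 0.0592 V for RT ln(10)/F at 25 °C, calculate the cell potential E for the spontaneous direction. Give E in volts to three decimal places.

NO₃⁻/NO is the cathode (higher E°), Cr²⁺/Cr the anode: E°cell = +0.98 − (-0.94) = +1.92 V, n = 6.
Overall: 2 NO₃⁻(aq) + 8 H⁺(aq) + 3 Cr(s) → 2 NO(g) + 4 H₂O(l) + 3 Cr²⁺(aq)
Q = P(NO)^2·[Cr²⁺]^3 / ([NO₃⁻]^2·[H⁺]^8); log Q = 21.515.
E = E° − (0.0592/n) log Q = +1.92 − (0.0592/6)(21.515) = +1.708 V.

+1.708 V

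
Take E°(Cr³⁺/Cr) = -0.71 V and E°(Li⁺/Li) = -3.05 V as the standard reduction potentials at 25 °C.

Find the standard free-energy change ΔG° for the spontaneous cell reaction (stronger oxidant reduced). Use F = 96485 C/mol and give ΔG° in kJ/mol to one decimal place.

Cr³⁺/Cr (E° = -0.71 V) is the cathode; Li⁺/Li (E° = -3.05 V) is the anode, so E°cell = +2.34 V.
Balancing electrons gives n = 3 (lcm of 3 and 1).
ΔG° = −nFE° = −(3)(96485)(+2.34) = -677,325 J = -677.3 kJ/mol.

-677.3 kJ/mol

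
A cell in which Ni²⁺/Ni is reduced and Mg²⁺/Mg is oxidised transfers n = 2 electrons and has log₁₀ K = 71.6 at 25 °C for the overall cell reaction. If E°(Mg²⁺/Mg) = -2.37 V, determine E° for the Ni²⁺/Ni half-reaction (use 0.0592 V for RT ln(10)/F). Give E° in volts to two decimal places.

E°cell = (0.0592/n)·log K = (0.0592/2)(71.6) = +2.119 V.
Since Ni²⁺/Ni is the cathode and Mg²⁺/Mg the anode, E°cell = E°(Ni²⁺/Ni) − E°(Mg²⁺/Mg).
So E°(Ni²⁺/Ni) = E°cell + E°(Mg²⁺/Mg) = +2.119 + (-2.37) = -0.25 V.

-0.25 V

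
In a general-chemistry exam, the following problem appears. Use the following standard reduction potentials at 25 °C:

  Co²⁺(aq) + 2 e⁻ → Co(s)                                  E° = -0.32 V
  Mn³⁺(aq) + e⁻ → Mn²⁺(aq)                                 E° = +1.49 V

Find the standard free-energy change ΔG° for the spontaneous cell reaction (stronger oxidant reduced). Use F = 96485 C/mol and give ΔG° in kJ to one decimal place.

-349.3 kJ

Mn³⁺/Mn²⁺ (E° = +1.49 V) is the cathode; Co²⁺/Co (E° = -0.32 V) is the anode, so E°cell = +1.81 V.
Balancing electrons gives n = 2 (lcm of 1 and 2).
ΔG° = −nFE° = −(2)(96485)(+1.81) = -349,276 J = -349.3 kJ.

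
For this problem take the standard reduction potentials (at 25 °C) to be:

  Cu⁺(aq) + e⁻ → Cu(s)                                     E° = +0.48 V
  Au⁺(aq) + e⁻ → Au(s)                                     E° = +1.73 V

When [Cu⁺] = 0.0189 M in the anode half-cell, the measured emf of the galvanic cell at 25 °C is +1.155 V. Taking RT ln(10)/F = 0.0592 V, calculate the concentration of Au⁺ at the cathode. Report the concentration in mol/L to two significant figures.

0.00047 M

Au⁺/Au is the cathode, Cu⁺/Cu the anode: E°cell = +1.25 V, n = 1.
Overall reaction: Au⁺(aq) + Cu(s) → Au(s) + Cu⁺(aq); Q = [Cu⁺]^1/[Au⁺]^1.
From E = E° − (0.0592/n) log Q: log Q = (E° − E)·n/0.0592 = (+1.25 − (+1.155))·1/0.0592 = 1.6047.
So 1·log[Au⁺] = 1·log(0.0189) − log Q = -1.7235 − (1.6047) = -3.3282; [Au⁺] = 10^(-3.3282) ≈ 0.00047 M.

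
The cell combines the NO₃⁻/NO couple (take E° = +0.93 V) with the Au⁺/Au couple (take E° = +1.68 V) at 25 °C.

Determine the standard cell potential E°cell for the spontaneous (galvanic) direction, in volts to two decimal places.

The Au⁺/Au couple has the higher reduction potential, so it is the cathode; NO₃⁻/NO is oxidised at the anode.
E°cell = E°(cathode) − E°(anode) = (+1.68) − (+0.93) = +0.75 V.
Since E°cell > 0, the reaction is spontaneous under standard conditions.

+0.75 V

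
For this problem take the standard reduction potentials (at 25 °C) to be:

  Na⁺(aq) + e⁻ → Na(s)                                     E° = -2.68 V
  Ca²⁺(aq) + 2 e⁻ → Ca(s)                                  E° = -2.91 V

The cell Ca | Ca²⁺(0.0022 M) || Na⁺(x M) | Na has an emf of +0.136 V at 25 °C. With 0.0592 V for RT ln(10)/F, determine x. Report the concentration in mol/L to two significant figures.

0.0012 M

Na⁺/Na is the cathode, Ca²⁺/Ca the anode: E°cell = +0.23 V, n = 2.
Overall reaction: 2 Na⁺(aq) + Ca(s) → 2 Na(s) + Ca²⁺(aq); Q = [Ca²⁺]^1/[Na⁺]^2.
From E = E° − (0.0592/n) log Q: log Q = (E° − E)·n/0.0592 = (+0.23 − (+0.136))·2/0.0592 = 3.1757.
So 2·log[Na⁺] = 1·log(0.0022) − log Q = -2.6576 − (3.1757) = -5.8333; log[Na⁺] = -5.8333 / 2 = -2.9167; [Na⁺] = 10^(-2.9167) ≈ 0.0012 M.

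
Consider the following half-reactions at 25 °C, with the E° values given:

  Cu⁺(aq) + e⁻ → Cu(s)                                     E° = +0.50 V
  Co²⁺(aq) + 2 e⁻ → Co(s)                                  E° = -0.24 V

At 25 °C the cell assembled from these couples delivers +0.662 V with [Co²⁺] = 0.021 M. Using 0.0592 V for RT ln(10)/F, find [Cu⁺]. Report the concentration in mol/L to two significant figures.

0.0070 M

Cu⁺/Cu is the cathode, Co²⁺/Co the anode: E°cell = +0.74 V, n = 2.
Overall reaction: 2 Cu⁺(aq) + Co(s) → 2 Cu(s) + Co²⁺(aq); Q = [Co²⁺]^1/[Cu⁺]^2.
From E = E° − (0.0592/n) log Q: log Q = (E° − E)·n/0.0592 = (+0.74 − (+0.662))·2/0.0592 = 2.6351.
So 2·log[Cu⁺] = 1·log(0.021) − log Q = -1.6778 − (2.6351) = -4.3129; log[Cu⁺] = -4.3129 / 2 = -2.1564; [Cu⁺] = 10^(-2.1564) ≈ 0.0070 M.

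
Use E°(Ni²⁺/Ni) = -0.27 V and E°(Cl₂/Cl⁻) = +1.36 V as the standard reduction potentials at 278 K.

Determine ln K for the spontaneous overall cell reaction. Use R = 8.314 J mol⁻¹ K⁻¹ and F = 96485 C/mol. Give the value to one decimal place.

136.1

Cathode: Cl₂/Cl⁻; anode: Ni²⁺/Ni. E°cell = (+1.36) − (-0.27) = +1.63 V, with n = 2.
ΔG° = −nFE° = −RT ln K, so ln K = nFE°/(RT) = (2)(96485)(+1.63) / ((8.314)(278)) = 136.089.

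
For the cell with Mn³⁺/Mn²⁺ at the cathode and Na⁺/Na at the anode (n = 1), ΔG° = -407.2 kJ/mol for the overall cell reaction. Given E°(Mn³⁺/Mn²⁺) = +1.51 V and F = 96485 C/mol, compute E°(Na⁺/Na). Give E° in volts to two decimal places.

-2.71 V

E°cell = −ΔG°/(nF) = −(-407.2×10³)/((1)(96485)) = +4.220 V.
Since Mn³⁺/Mn²⁺ is the cathode and Na⁺/Na the anode, E°cell = E°(Mn³⁺/Mn²⁺) − E°(Na⁺/Na).
So E°(Na⁺/Na) = E°(Mn³⁺/Mn²⁺) − E°cell = (+1.51) − (+4.220) = -2.71 V.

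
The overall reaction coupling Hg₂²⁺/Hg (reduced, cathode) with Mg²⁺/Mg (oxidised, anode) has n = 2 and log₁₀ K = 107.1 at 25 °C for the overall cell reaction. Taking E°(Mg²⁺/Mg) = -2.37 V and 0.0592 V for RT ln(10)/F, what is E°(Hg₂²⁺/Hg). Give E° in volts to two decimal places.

+0.80 V

E°cell = (0.0592/n)·log K = (0.0592/2)(107.1) = +3.170 V.
Since Hg₂²⁺/Hg is the cathode and Mg²⁺/Mg the anode, E°cell = E°(Hg₂²⁺/Hg) − E°(Mg²⁺/Mg).
So E°(Hg₂²⁺/Hg) = E°cell + E°(Mg²⁺/Mg) = +3.170 + (-2.37) = +0.80 V.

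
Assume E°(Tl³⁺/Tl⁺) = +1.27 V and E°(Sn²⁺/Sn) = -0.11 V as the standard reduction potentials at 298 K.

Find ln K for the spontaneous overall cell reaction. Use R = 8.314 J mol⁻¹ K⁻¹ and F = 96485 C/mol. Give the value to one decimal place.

Cathode: Tl³⁺/Tl⁺; anode: Sn²⁺/Sn. E°cell = (+1.27) − (-0.11) = +1.38 V, with n = 2.
ΔG° = −nFE° = −RT ln K, so ln K = nFE°/(RT) = (2)(96485)(+1.38) / ((8.314)(298)) = 107.484.

107.5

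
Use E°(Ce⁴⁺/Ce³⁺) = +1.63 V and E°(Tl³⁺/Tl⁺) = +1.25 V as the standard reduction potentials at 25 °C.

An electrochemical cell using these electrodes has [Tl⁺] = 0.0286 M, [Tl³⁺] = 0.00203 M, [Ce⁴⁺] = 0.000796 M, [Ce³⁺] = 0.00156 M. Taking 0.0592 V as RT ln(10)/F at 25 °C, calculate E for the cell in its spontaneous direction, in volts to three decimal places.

+0.397 V

Ce⁴⁺/Ce³⁺ is the cathode (higher E°), Tl³⁺/Tl⁺ the anode: E°cell = +1.63 − (+1.25) = +0.38 V, n = 2.
Overall: 2 Ce⁴⁺(aq) + Tl⁺(aq) → 2 Ce³⁺(aq) + Tl³⁺(aq)
Q = [Ce³⁺]^2·[Tl³⁺] / ([Ce⁴⁺]^2·[Tl⁺]); log Q = -0.564.
E = E° − (0.0592/n) log Q = +0.38 − (0.0592/2)(-0.564) = +0.397 V.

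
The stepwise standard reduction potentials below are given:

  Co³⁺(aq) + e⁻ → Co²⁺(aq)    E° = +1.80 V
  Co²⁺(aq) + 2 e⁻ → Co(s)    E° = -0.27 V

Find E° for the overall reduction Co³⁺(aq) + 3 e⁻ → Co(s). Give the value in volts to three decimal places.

Standard free energies of sequential steps add: ΔG°₃ = ΔG°₁ + ΔG°₂, so n₃E°₃ = n₁E°₁ + n₂E°₂.
E°₃ = (1×+1.80 + 2×-0.27) / 3 = (+1.260) / 3 = +0.420 V.
Simply averaging or adding the two E° values would be wrong; the electron-weighted sum is required.

+0.420 V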